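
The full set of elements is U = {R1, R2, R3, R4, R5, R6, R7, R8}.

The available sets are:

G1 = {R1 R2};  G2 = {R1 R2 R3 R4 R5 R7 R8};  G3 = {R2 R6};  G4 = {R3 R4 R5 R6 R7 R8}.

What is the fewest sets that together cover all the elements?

Take {G1, G4}. Their union is {R1, R2, R3, R4, R5, R6, R7, R8}, which is all 8 elements.
No single set has all 8 elements (the largest, G2, has 7), so 2 is optimal.

2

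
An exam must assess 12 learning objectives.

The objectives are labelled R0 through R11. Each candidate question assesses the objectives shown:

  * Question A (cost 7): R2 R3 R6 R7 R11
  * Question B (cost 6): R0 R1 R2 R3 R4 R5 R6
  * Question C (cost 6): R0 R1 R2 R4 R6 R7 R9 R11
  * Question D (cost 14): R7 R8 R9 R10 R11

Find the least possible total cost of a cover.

B, D together cover every objective (B ∪ D = {R0, R1, R2, R3, R4, R5, R6, R7, R8, R9, R10, R11}); total cost 6 + 14 = 20.
The greedy pick C, B, D costs 26; no covering selection beats 20.

20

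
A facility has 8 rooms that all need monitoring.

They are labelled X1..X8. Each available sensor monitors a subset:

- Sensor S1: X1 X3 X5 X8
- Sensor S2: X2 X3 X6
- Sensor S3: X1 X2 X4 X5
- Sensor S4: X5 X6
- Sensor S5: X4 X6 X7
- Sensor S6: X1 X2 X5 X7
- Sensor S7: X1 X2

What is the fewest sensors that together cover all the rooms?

S1 and S2 and S5 together: S1 ∪ S2 ∪ S5 = {X1, X2, X3, X4, X5, X6, X7, X8} — every room is covered.
Only S1 contains X8, so S1 is forced; the remaining 4 rooms need at least 2 more sensors (each remaining sensor adds at most 3) — so at least 3 sensors are needed, and 3 is optimal.

3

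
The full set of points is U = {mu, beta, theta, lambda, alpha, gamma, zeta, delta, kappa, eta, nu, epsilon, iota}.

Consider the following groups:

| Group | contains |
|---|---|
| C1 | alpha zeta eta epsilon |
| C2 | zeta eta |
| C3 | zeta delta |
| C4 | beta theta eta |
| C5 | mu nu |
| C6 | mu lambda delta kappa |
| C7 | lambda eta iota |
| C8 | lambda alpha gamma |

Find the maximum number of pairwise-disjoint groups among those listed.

C3, C4, C5, C8 are pairwise disjoint (C3={zeta,delta}; C4={beta,theta,eta}; C5={mu,nu}; C8={lambda,alpha,gamma}).
Every remaining group overlaps one of these, and no 5 of the listed groups are pairwise disjoint, so 4 is the maximum.

4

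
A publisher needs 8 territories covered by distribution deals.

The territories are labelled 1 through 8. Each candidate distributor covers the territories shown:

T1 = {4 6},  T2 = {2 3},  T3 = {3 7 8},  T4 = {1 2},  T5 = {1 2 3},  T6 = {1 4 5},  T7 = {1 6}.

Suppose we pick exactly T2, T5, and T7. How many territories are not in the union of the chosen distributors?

Union of T2, T5, T7 = {1, 2, 3, 6}.
Not covered: 4, 5, 7, 8 — 4 territories.

4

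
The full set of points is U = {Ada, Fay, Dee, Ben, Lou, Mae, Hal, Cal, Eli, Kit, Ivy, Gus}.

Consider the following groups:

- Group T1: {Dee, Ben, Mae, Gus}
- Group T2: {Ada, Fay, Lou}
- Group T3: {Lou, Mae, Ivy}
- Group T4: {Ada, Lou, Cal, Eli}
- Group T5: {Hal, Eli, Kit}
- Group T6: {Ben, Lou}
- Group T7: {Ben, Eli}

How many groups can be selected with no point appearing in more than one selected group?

3

T1, T2, T5 are pairwise disjoint (T1={Dee,Ben,Mae,Gus}; T2={Ada,Fay,Lou}; T5={Hal,Eli,Kit}).
Every remaining group overlaps one of these, and no 4 of the listed groups are pairwise disjoint, so 3 is the maximum.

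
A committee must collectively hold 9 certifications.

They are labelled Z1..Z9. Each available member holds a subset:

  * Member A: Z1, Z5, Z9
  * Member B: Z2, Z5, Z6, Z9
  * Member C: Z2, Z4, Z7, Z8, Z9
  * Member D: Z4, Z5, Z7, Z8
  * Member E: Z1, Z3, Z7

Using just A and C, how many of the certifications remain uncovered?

2

Union of A, C = {Z1, Z2, Z4, Z5, Z7, Z8, Z9}.
Not covered: Z3, Z6 — 2 certifications.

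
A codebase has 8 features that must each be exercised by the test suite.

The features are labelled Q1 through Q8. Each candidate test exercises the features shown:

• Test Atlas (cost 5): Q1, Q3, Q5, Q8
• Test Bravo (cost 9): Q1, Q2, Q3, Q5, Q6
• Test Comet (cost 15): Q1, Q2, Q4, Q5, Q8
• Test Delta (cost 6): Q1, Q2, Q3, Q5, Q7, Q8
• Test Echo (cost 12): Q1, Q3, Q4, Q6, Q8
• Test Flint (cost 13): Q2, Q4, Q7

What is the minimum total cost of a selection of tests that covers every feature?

Delta, Echo together cover every feature (Delta ∪ Echo = {Q1, Q2, Q3, Q4, Q5, Q6, Q7, Q8}); total cost 6 + 12 = 18.
No covering selection has total cost below 18.

18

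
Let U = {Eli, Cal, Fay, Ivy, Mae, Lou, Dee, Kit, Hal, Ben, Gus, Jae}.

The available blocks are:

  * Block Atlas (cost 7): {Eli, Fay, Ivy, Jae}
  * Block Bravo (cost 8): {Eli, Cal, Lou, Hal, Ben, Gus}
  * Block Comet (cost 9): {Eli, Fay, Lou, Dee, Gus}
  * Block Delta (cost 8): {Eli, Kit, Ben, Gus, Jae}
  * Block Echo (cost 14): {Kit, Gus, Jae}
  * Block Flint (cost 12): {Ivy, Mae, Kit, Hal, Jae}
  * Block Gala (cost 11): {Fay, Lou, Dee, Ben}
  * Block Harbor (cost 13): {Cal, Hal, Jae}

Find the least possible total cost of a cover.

Bravo, Comet, Flint together cover every item (Bravo ∪ Comet ∪ Flint = {Eli, Cal, Fay, Ivy, Mae, Lou, Dee, Kit, Hal, Ben, Gus, Jae}); total cost 8 + 9 + 12 = 29.
The greedy pick Bravo, Atlas, Flint, Comet costs 36; no covering selection beats 29.

29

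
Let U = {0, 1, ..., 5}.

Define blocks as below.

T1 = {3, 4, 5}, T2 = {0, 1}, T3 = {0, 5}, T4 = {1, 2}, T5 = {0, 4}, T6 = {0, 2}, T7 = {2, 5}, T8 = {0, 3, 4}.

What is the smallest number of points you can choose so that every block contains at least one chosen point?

The 3 points {0, 1, 5} hit every block.
No choice of 2 points meets every block, so 3 is the minimum.

3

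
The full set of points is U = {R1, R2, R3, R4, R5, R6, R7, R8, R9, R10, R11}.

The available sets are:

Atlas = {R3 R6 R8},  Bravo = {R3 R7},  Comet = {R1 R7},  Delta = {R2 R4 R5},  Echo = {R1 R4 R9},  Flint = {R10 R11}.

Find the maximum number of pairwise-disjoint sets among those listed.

Atlas, Comet, Delta, Flint are pairwise disjoint (Atlas={R3,R6,R8}; Comet={R1,R7}; Delta={R2,R4,R5}; Flint={R10,R11}).
Every remaining set overlaps one of these, and no 5 of the listed sets are pairwise disjoint, so 4 is the maximum.

4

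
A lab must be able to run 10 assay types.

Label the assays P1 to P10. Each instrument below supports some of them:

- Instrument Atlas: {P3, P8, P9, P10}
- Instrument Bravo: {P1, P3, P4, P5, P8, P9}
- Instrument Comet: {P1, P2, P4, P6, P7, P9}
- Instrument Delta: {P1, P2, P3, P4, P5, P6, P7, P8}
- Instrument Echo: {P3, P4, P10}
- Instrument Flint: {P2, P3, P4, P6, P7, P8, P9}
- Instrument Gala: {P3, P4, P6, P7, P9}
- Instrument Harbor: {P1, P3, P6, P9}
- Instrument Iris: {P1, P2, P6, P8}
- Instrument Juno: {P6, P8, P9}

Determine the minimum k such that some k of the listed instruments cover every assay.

2

Take {Atlas, Delta}. Their union is {P1, P2, P3, P4, P5, P6, P7, P8, P9, P10}, which is all 10 assays.
No single instrument has all 10 assays (the largest, Delta, has 8), so 2 is optimal.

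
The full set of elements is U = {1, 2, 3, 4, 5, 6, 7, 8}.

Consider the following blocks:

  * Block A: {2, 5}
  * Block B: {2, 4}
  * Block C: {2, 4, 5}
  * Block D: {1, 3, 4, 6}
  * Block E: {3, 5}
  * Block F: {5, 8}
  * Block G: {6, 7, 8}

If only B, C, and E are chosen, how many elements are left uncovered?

Union of B, C, E = {2, 3, 4, 5}.
Not covered: 1, 6, 7, 8 — 4 elements.

4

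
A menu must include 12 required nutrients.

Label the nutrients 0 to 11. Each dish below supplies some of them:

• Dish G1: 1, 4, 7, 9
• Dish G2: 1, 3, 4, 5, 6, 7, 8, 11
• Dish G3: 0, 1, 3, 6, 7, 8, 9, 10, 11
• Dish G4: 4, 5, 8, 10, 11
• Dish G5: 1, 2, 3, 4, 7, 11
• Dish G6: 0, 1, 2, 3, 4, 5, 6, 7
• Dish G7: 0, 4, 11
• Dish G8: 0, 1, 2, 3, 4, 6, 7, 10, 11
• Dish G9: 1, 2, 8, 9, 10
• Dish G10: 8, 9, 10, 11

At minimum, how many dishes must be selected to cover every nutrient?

2

Take {G3, G6}. Their union is {0, 1, 2, 3, 4, 5, 6, 7, 8, 9, 10, 11}, which is all 12 nutrients.
No single dish has all 12 nutrients (the largest, G3, has 9), so 2 is optimal.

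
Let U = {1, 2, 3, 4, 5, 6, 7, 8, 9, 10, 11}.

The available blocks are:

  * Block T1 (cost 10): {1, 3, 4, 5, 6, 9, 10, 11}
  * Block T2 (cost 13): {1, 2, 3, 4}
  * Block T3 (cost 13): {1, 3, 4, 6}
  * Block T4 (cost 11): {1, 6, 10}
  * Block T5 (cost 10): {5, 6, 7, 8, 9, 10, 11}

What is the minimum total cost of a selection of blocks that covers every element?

T2, T5 together cover every element (T2 ∪ T5 = {1, 2, 3, 4, 5, 6, 7, 8, 9, 10, 11}); total cost 13 + 10 = 23.
The greedy pick T1, T5, T2 costs 33; no covering selection beats 23.

23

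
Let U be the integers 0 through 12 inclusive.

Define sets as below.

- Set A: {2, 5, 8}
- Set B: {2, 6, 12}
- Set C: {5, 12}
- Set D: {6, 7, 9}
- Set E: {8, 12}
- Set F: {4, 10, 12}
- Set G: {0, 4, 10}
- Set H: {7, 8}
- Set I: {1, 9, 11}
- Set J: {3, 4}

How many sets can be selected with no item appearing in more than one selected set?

4

B, H, I, J are pairwise disjoint (B={2,6,12}; H={7,8}; I={1,9,11}; J={3,4}).
Every remaining set overlaps one of these, and no 5 of the listed sets are pairwise disjoint, so 4 is the maximum.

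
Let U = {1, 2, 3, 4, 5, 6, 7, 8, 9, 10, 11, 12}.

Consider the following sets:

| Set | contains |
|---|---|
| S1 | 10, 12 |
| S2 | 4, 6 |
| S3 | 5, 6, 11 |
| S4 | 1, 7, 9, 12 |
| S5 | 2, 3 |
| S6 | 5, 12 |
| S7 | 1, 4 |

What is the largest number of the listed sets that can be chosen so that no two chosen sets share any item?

S1, S3, S5, S7 are pairwise disjoint (S1={10,12}; S3={5,6,11}; S5={2,3}; S7={1,4}).
Every remaining set overlaps one of these, and no 5 of the listed sets are pairwise disjoint, so 4 is the maximum.

4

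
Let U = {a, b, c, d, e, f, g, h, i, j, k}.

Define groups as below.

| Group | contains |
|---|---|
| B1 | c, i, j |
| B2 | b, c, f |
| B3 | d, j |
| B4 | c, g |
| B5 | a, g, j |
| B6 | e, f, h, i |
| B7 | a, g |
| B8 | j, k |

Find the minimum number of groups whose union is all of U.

5

B2, B3, B6, B7, and B8 cover everything between them: the union {a, b, c, d, e, f, g, h, i, j, k} is all of U.
No 4 of the 8 groups cover everything (all 70 combinations miss at least one element), so 5 is optimal.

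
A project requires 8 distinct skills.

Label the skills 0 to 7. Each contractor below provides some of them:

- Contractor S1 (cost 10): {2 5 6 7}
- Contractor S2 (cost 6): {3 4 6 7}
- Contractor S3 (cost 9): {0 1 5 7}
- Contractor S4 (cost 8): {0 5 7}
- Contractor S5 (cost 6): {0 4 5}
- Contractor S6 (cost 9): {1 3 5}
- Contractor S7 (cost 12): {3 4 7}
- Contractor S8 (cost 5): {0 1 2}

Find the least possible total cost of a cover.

17

S2, S5, S8 together cover every skill (S2 ∪ S5 ∪ S8 = {0, 1, 2, 3, 4, 5, 6, 7}); total cost 6 + 6 + 5 = 17.
No covering selection has total cost below 17.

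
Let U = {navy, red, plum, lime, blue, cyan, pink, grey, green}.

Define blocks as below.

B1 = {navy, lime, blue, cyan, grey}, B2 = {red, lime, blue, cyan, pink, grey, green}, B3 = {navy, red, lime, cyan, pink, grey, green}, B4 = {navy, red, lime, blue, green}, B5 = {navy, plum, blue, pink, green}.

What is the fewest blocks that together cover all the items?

B3 and B5 cover everything between them: the union {navy, red, plum, lime, blue, cyan, pink, grey, green} is all of U.
No single block has all 9 items (the largest, B2, has 7), so 2 is optimal.

2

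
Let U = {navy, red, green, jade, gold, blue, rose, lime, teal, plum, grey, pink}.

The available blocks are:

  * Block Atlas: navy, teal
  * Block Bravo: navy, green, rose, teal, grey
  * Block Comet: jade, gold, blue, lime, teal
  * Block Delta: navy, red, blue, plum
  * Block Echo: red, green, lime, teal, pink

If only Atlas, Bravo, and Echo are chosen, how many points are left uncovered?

4

Union of Atlas, Bravo, Echo = {navy, red, green, rose, lime, teal, grey, pink}.
Not covered: jade, gold, blue, plum — 4 points.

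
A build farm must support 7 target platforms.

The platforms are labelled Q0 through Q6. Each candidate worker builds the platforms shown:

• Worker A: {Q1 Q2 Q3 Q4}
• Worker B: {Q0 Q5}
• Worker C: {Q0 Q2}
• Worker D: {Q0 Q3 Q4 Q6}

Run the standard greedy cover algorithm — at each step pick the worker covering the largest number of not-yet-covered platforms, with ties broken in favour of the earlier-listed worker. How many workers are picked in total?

Greedy: pick A (covers 4 new) → pick B (covers 2 new) → pick D (covers 1 new). Total picks: 3.

3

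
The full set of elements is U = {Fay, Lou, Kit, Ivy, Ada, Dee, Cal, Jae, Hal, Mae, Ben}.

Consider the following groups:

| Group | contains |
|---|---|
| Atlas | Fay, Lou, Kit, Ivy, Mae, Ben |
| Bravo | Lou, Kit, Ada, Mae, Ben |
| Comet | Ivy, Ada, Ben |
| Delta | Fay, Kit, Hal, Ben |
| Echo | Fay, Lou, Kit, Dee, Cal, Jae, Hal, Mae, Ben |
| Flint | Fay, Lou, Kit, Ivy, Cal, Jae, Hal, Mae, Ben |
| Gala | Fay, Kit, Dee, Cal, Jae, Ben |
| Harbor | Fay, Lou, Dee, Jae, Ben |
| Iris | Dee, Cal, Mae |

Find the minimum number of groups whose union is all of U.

Comet and Echo together: Comet ∪ Echo = {Fay, Lou, Kit, Ivy, Ada, Dee, Cal, Jae, Hal, Mae, Ben} — every element is covered.
No single group has all 11 elements (the largest, Echo, has 9), so 2 is optimal.

2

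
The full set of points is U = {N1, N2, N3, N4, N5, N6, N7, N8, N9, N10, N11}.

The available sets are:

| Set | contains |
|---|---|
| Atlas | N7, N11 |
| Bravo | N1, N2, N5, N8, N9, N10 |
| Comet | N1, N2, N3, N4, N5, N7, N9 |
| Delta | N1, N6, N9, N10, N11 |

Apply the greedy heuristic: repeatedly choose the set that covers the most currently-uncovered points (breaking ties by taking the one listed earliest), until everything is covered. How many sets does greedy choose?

3

Greedy: pick Comet (covers 7 new) → pick Delta (covers 3 new) → pick Bravo (covers 1 new). Total picks: 3.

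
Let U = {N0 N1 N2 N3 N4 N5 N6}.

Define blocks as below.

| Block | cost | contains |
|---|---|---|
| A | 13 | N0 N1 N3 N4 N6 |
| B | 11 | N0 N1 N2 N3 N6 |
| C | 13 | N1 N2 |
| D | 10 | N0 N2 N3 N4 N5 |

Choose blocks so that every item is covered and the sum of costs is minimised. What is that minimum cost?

B, D together cover every item (B ∪ D = {N0, N1, N2, N3, N4, N5, N6}); total cost 11 + 10 = 21.
No covering selection has total cost below 21.

21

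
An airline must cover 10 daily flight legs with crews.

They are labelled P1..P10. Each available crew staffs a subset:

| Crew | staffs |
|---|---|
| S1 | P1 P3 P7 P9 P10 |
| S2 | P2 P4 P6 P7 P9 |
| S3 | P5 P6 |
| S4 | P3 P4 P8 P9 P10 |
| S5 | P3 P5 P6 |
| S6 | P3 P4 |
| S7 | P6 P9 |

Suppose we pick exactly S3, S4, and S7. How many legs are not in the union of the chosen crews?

Union of S3, S4, S7 = {P3, P4, P5, P6, P8, P9, P10}.
Not covered: P1, P2, P7 — 3 legs.

3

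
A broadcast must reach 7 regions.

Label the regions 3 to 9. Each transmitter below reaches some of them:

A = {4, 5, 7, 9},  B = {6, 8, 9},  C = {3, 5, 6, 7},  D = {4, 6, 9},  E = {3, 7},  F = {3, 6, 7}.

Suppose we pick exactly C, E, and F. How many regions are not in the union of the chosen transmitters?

Union of C, E, F = {3, 5, 6, 7}.
Not covered: 4, 8, 9 — 3 regions.

3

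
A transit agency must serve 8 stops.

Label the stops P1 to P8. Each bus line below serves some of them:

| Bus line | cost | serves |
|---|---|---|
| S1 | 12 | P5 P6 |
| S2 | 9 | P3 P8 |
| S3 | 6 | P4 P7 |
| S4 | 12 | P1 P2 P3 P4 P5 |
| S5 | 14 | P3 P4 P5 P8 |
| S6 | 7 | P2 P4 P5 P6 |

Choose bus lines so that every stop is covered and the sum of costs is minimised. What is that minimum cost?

S2, S3, S4, S6 together cover every stop (S2 ∪ S3 ∪ S4 ∪ S6 = {P1, P2, P3, P4, P5, P6, P7, P8}); total cost 9 + 6 + 12 + 7 = 34.
No covering selection has total cost below 34.

34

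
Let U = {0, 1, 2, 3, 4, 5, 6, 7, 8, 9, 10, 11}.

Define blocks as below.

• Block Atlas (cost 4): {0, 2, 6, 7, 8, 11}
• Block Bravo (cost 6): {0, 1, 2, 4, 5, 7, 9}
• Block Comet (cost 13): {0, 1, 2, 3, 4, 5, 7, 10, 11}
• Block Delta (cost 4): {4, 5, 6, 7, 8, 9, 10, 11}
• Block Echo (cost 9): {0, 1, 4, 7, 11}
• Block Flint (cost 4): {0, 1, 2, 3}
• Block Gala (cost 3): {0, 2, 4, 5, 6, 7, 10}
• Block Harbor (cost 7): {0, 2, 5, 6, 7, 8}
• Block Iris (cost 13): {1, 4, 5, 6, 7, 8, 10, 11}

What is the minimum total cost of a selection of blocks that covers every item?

Delta, Flint together cover every item (Delta ∪ Flint = {0, 1, 2, 3, 4, 5, 6, 7, 8, 9, 10, 11}); total cost 4 + 4 = 8.
The greedy pick Gala, Delta, Flint costs 11; no covering selection beats 8.

8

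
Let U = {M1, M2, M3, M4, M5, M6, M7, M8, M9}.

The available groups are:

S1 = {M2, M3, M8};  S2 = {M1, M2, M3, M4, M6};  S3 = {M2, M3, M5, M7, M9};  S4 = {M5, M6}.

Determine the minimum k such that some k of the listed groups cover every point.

3

S1, S2, and S3 cover everything between them: the union {M1, M2, M3, M4, M5, M6, M7, M8, M9} is all of U.
Only S2 contains M1, so S2 is forced; the remaining 4 points need at least 2 more groups (each remaining group adds at most 3) — so at least 3 groups are needed, and 3 is optimal.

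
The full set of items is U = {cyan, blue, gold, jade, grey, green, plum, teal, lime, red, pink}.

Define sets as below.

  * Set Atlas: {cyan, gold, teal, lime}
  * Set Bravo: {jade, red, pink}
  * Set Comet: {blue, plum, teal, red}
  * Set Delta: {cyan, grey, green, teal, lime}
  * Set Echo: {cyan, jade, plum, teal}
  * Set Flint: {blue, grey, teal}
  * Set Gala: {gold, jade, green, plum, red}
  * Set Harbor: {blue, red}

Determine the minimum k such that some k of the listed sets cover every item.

4

Bravo, Comet, Delta, and Gala cover everything between them: the union {cyan, blue, gold, jade, grey, green, plum, teal, lime, red, pink} is all of U.
No 3 of the 8 sets cover everything (all 56 combinations miss at least one item), so 4 is optimal.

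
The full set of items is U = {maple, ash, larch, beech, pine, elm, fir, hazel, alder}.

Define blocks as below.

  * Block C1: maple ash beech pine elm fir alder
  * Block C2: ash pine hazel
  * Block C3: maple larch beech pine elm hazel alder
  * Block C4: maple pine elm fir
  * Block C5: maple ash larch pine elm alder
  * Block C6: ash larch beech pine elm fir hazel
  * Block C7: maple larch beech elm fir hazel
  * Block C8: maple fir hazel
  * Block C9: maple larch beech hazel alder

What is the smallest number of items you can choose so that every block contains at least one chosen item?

2

H = {maple, pine} meets every block (each contains at least one member of H), and |H| = 2.
No single item lies in every block, so at least 2 are needed and 2 is optimal.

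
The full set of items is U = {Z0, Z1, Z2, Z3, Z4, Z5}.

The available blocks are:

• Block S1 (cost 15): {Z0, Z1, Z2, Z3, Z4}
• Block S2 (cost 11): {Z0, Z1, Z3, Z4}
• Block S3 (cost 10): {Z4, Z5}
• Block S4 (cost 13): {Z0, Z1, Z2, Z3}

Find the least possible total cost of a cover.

23

S3, S4 together cover every item (S3 ∪ S4 = {Z0, Z1, Z2, Z3, Z4, Z5}); total cost 10 + 13 = 23.
The greedy pick S2, S3, S4 costs 34; no covering selection beats 23.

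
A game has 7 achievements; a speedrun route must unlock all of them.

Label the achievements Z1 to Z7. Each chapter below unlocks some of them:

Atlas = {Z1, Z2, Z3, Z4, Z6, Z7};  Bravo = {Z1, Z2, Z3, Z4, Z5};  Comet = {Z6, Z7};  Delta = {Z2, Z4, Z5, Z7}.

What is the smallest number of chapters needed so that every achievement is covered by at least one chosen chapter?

2

Take {Atlas, Delta}. Their union is {Z1, Z2, Z3, Z4, Z5, Z6, Z7}, which is all 7 achievements.
No single chapter has all 7 achievements (the largest, Atlas, has 6), so 2 is optimal.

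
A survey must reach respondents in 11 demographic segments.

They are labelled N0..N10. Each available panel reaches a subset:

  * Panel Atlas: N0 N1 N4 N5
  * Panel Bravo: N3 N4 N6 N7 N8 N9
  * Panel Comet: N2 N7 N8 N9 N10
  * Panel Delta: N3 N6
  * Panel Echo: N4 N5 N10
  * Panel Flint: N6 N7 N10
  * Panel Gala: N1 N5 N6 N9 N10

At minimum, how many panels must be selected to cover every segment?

3

Atlas and Bravo and Comet together: Atlas ∪ Bravo ∪ Comet = {N0, N1, N2, N3, N4, N5, N6, N7, N8, N9, N10} — every segment is covered.
Only Atlas contains N0, so Atlas is forced; the remaining 7 segments need at least 2 more panels (each remaining panel adds at most 5) — so at least 3 panels are needed, and 3 is optimal.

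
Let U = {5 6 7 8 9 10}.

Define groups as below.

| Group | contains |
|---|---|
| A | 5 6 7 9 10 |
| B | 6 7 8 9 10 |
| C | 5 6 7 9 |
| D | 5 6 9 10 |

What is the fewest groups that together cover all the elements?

Take {B, C}. Their union is {5, 6, 7, 8, 9, 10}, which is all 6 elements.
No single group has all 6 elements (the largest, A, has 5), so 2 is optimal.

2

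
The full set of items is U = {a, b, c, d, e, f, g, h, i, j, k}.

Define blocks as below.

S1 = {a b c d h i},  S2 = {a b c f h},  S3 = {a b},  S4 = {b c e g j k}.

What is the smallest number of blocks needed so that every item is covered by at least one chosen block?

S1 and S2 and S4 together: S1 ∪ S2 ∪ S4 = {a, b, c, d, e, f, g, h, i, j, k} — every item is covered.
Only S1 contains d, so S1 is forced; the remaining 5 items need at least 2 more blocks (each remaining block adds at most 4) — so at least 3 blocks are needed, and 3 is optimal.

3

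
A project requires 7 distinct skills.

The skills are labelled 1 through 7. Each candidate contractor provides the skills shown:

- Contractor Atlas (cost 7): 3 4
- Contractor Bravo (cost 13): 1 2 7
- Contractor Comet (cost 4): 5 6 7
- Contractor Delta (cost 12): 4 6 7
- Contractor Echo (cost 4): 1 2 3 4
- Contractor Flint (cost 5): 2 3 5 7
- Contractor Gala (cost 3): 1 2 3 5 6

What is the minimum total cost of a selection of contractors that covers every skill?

Comet, Echo together cover every skill (Comet ∪ Echo = {1, 2, 3, 4, 5, 6, 7}); total cost 4 + 4 = 8.
The greedy pick Gala, Comet, Echo costs 11; no covering selection beats 8.

8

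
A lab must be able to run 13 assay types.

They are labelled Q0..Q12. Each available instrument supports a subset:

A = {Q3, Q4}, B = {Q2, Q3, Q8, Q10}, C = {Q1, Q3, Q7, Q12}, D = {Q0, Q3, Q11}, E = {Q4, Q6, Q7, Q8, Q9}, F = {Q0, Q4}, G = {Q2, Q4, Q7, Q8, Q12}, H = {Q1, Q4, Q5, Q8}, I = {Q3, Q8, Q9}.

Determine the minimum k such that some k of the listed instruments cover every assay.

Take {B, D, E, G, H}. Their union is {Q0, Q1, Q2, Q3, Q4, Q5, Q6, Q7, Q8, Q9, Q10, Q11, Q12}, which is all 13 assays.
No 4 of the 9 instruments cover everything (all 126 combinations miss at least one assay), so 5 is optimal.

5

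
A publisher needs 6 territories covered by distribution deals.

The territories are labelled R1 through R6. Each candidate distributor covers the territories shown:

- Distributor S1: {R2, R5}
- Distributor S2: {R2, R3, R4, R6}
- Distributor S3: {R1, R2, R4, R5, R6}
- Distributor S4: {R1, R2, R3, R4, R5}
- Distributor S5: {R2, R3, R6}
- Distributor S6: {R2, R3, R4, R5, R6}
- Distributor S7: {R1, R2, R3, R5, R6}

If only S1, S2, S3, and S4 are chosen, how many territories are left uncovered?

Union of S1, S2, S3, S4 = {R1, R2, R3, R4, R5, R6} — that's every territory, so 0 are uncovered.

0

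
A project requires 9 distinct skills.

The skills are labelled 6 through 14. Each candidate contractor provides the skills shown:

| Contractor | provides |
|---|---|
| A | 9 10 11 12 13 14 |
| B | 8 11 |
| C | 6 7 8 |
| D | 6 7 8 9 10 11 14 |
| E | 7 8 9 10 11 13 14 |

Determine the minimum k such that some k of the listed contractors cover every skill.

A and D together: A ∪ D = {6, 7, 8, 9, 10, 11, 12, 13, 14} — every skill is covered.
No single contractor has all 9 skills (the largest, D, has 7), so 2 is optimal.

2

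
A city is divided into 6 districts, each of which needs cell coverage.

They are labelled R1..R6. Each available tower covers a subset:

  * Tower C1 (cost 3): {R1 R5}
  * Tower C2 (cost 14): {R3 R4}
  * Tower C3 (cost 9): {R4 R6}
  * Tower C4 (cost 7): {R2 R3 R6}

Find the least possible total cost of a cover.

C1, C3, C4 together cover every district (C1 ∪ C3 ∪ C4 = {R1, R2, R3, R4, R5, R6}); total cost 3 + 9 + 7 = 19.
No covering selection has total cost below 19.

19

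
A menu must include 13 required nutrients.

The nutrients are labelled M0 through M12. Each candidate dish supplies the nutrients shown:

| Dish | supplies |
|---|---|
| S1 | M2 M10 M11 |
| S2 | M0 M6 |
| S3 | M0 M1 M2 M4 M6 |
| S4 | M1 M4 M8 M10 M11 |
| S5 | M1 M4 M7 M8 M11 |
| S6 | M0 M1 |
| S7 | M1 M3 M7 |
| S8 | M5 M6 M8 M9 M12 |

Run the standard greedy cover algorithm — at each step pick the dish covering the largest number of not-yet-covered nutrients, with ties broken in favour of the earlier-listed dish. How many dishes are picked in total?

Greedy: pick S3 (covers 5 new) → pick S8 (covers 4 new) → pick S1 (covers 2 new) → pick S7 (covers 2 new). Total picks: 4.

4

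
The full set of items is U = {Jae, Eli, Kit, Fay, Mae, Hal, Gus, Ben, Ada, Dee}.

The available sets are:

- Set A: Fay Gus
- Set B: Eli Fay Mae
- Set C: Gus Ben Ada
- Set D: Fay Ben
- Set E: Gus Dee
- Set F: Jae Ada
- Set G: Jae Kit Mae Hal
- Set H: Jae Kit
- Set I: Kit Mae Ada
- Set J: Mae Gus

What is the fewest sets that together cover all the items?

4

Take {B, C, E, G}. Their union is {Jae, Eli, Kit, Fay, Mae, Hal, Gus, Ben, Ada, Dee}, which is all 10 items.
Only B contains Eli, so B is forced; the remaining 7 items need at least 3 more sets (each remaining set adds at most 3) — so at least 4 sets are needed, and 4 is optimal.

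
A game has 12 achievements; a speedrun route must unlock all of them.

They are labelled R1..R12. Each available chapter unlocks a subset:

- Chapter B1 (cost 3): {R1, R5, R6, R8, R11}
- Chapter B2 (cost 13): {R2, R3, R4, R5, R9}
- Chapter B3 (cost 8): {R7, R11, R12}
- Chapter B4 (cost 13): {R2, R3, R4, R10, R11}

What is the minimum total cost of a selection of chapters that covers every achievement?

37

B1, B2, B3, B4 together cover every achievement (B1 ∪ B2 ∪ B3 ∪ B4 = {R1, R2, R3, R4, R5, R6, R7, R8, R9, R10, R11, R12}); total cost 3 + 13 + 8 + 13 = 37.
No covering selection has total cost below 37.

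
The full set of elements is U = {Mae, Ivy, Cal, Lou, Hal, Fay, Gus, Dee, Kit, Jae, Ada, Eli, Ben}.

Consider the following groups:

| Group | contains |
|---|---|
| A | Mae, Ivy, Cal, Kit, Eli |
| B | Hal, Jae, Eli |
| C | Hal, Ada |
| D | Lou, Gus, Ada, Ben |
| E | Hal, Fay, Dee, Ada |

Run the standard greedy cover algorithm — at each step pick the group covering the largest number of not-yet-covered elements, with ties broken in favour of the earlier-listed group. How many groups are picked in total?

4

Greedy: pick A (covers 5 new) → pick D (covers 4 new) → pick E (covers 3 new) → pick B (covers 1 new). Total picks: 4.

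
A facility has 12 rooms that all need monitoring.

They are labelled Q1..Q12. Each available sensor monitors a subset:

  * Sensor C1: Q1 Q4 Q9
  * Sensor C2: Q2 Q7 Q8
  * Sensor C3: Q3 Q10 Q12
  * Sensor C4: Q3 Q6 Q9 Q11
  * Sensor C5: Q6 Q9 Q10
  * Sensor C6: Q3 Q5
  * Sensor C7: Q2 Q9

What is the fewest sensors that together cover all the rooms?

Take {C1, C2, C3, C4, C6}. Their union is {Q1, Q2, Q3, Q4, Q5, Q6, Q7, Q8, Q9, Q10, Q11, Q12}, which is all 12 rooms.
Only C6 contains Q5, so C6 is forced; the remaining 10 rooms need at least 4 more sensors (each remaining sensor adds at most 3) — so at least 5 sensors are needed, and 5 is optimal.

5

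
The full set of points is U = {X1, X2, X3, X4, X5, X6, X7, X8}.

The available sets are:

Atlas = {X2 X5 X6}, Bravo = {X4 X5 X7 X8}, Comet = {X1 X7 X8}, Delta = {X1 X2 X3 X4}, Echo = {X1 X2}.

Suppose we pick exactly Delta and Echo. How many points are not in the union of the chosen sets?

Union of Delta, Echo = {X1, X2, X3, X4}.
Not covered: X5, X6, X7, X8 — 4 points.

4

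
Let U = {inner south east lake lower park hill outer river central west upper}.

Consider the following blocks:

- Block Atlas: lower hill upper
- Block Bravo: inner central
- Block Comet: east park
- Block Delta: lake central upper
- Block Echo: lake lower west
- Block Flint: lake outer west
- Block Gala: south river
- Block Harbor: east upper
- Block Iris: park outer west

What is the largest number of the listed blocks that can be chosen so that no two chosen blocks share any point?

5

Atlas, Bravo, Comet, Flint, Gala are pairwise disjoint (Atlas={lower,hill,upper}; Bravo={inner,central}; Comet={east,park}; Flint={lake,outer,west}; Gala={south,river}).
Every remaining block overlaps one of these, and no 6 of the listed blocks are pairwise disjoint, so 5 is the maximum.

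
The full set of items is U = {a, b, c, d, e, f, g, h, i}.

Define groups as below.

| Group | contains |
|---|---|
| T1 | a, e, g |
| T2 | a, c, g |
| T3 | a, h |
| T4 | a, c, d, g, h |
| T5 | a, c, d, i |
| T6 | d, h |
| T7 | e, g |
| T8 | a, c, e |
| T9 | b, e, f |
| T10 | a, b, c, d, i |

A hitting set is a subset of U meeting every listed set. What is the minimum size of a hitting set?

T = {a, d, e} meets every group (each contains at least one member of T), and |T| = 3.
The groups T2, T6, T9 are pairwise disjoint, so any hitting set needs a separate item for each — at least 3. Hence 3 is optimal.

3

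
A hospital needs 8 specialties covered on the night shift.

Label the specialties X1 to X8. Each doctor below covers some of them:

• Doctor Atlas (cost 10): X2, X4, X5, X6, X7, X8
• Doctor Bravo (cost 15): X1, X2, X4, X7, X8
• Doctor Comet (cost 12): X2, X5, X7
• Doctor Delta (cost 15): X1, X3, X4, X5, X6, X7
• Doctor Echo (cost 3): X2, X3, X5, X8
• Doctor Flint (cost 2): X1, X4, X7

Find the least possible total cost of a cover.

15

Atlas, Echo, Flint together cover every specialty (Atlas ∪ Echo ∪ Flint = {X1, X2, X3, X4, X5, X6, X7, X8}); total cost 10 + 3 + 2 = 15.
No covering selection has total cost below 15.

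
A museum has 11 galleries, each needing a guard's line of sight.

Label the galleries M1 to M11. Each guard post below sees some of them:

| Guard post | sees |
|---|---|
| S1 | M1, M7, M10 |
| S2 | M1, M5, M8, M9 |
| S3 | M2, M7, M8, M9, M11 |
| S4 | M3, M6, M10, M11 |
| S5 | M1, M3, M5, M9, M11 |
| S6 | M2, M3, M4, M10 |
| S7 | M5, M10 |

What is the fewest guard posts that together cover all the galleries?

Take {S1, S2, S4, S6}. Their union is {M1, M2, M3, M4, M5, M6, M7, M8, M9, M10, M11}, which is all 11 galleries.
No 3 of the 7 guard posts cover everything (all 35 combinations miss at least one gallery), so 4 is optimal.

4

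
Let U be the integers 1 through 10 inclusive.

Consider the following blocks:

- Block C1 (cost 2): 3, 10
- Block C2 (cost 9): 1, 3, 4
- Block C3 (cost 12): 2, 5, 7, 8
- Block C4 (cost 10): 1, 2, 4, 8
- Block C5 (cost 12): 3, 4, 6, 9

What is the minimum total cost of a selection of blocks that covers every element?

C1, C2, C3, C5 together cover every element (C1 ∪ C2 ∪ C3 ∪ C5 = {1, 2, 3, 4, 5, 6, 7, 8, 9, 10}); total cost 2 + 9 + 12 + 12 = 35.
The greedy pick C1, C4, C3, C5 costs 36; no covering selection beats 35.

35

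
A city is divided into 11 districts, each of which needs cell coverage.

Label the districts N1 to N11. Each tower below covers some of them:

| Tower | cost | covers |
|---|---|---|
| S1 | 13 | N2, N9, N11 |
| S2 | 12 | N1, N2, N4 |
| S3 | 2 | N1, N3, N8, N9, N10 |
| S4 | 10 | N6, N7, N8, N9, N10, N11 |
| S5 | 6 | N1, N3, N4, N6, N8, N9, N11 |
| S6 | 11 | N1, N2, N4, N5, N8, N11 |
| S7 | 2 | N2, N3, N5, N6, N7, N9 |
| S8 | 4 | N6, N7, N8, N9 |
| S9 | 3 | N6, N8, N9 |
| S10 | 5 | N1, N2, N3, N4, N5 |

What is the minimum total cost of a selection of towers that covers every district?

10

S3, S5, S7 together cover every district (S3 ∪ S5 ∪ S7 = {N1, N2, N3, N4, N5, N6, N7, N8, N9, N10, N11}); total cost 2 + 6 + 2 = 10.
No covering selection has total cost below 10.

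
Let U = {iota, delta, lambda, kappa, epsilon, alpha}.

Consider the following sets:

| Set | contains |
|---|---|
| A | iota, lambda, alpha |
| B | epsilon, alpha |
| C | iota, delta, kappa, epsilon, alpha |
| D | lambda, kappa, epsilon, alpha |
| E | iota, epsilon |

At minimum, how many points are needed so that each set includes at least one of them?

2

The 2 points {epsilon, alpha} hit every set.
No single point lies in every set, so at least 2 are needed and 2 is optimal.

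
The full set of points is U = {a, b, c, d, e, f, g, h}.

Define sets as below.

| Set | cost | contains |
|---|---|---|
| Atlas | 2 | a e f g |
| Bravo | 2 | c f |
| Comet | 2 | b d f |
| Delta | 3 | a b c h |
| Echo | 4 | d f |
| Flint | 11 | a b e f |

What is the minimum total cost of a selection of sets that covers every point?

7

Atlas, Comet, Delta together cover every point (Atlas ∪ Comet ∪ Delta = {a, b, c, d, e, f, g, h}); total cost 2 + 2 + 3 = 7.
No covering selection has total cost below 7.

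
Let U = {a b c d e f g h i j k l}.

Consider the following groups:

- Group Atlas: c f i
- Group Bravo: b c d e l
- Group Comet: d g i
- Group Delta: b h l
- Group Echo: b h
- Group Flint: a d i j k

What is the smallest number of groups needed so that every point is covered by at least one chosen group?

Atlas and Bravo and Comet and Echo and Flint together: Atlas ∪ Bravo ∪ Comet ∪ Echo ∪ Flint = {a, b, c, d, e, f, g, h, i, j, k, l} — every point is covered.
No 4 of the 6 groups cover everything (all 15 combinations miss at least one point), so 5 is optimal.

5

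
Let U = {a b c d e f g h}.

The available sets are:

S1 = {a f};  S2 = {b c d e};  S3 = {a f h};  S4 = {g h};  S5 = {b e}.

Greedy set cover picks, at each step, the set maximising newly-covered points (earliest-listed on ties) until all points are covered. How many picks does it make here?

3

Greedy: pick S2 (covers 4 new) → pick S3 (covers 3 new) → pick S4 (covers 1 new). Total picks: 3.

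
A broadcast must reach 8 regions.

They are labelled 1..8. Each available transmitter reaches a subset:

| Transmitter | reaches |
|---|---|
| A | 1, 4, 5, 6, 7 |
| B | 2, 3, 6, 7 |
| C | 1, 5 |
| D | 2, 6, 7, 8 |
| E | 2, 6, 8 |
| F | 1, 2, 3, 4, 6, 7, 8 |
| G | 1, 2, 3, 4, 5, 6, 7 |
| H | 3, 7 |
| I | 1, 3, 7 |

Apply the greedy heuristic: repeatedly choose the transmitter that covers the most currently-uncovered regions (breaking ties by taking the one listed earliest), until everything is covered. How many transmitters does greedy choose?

2

Greedy: pick F (covers 7 new) → pick A (covers 1 new). Total picks: 2.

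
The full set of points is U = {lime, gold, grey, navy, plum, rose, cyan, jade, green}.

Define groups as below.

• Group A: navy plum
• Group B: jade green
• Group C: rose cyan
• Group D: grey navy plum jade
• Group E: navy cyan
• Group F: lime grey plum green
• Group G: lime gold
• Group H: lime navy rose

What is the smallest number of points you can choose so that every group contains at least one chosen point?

Take T = {lime, navy, rose, green}. Each listed group contains at least one of these, so T is a hitting set of size 4.
The groups A, B, C, G are pairwise disjoint, so any hitting set needs a separate point for each — at least 4. Hence 4 is optimal.

4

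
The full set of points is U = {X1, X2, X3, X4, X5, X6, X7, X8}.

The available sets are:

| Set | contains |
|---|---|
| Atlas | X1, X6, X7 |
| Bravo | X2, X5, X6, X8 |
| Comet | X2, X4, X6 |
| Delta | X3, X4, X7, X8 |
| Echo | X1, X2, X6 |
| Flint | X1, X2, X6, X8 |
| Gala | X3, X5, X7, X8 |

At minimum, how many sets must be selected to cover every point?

Comet, Echo, and Gala cover everything between them: the union {X1, X2, X3, X4, X5, X6, X7, X8} is all of U.
No 2 of the 7 sets cover everything (all 21 combinations miss at least one point), so 3 is optimal.

3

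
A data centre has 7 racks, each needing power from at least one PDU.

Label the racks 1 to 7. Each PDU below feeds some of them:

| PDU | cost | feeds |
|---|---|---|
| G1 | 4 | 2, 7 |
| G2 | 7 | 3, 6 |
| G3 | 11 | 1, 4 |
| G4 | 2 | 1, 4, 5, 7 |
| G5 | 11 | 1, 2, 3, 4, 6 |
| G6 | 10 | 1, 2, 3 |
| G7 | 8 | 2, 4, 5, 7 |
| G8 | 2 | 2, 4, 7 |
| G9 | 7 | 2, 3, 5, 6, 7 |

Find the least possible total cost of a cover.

9

G4, G9 together cover every rack (G4 ∪ G9 = {1, 2, 3, 4, 5, 6, 7}); total cost 2 + 7 = 9.
The greedy pick G4, G8, G2 costs 11; no covering selection beats 9.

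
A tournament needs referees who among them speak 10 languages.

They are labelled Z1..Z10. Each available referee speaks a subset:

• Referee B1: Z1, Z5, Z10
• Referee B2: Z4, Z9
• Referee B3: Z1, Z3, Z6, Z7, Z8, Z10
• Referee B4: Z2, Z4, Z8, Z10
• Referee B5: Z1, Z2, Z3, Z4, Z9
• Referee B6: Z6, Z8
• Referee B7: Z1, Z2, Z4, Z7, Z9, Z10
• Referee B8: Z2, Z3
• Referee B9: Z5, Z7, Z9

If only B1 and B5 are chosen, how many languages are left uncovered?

Union of B1, B5 = {Z1, Z2, Z3, Z4, Z5, Z9, Z10}.
Not covered: Z6, Z7, Z8 — 3 languages.

3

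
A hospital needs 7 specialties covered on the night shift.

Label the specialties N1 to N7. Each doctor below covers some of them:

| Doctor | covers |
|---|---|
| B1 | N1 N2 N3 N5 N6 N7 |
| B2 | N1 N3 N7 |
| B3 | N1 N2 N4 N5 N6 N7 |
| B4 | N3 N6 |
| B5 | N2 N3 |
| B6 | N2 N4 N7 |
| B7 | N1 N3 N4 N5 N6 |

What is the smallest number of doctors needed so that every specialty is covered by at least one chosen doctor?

2

B6 and B7 together: B6 ∪ B7 = {N1, N2, N3, N4, N5, N6, N7} — every specialty is covered.
No single doctor has all 7 specialties (the largest, B1, has 6), so 2 is optimal.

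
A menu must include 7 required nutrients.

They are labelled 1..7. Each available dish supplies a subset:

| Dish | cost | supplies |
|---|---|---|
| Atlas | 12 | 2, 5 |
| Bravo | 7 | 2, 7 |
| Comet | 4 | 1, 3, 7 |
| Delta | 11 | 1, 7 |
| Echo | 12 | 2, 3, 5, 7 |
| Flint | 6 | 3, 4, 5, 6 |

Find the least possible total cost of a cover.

17

Bravo, Comet, Flint together cover every nutrient (Bravo ∪ Comet ∪ Flint = {1, 2, 3, 4, 5, 6, 7}); total cost 7 + 4 + 6 = 17.
No covering selection has total cost below 17.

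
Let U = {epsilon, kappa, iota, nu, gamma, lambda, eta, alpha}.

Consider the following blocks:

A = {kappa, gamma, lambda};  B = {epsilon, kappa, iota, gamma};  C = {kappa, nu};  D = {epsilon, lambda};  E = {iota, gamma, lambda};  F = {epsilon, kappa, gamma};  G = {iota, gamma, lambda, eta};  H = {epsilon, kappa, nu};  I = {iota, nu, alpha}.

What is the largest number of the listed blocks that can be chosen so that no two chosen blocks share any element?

2

F, I are pairwise disjoint (F={epsilon,kappa,gamma}; I={iota,nu,alpha}).
Every remaining block overlaps one of these, and no 3 of the listed blocks are pairwise disjoint, so 2 is the maximum.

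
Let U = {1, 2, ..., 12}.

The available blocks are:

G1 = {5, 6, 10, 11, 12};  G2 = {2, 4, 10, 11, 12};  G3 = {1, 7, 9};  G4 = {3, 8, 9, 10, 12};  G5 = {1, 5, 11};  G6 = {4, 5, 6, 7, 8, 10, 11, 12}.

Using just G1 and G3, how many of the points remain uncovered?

4

Union of G1, G3 = {1, 5, 6, 7, 9, 10, 11, 12}.
Not covered: 2, 3, 4, 8 — 4 points.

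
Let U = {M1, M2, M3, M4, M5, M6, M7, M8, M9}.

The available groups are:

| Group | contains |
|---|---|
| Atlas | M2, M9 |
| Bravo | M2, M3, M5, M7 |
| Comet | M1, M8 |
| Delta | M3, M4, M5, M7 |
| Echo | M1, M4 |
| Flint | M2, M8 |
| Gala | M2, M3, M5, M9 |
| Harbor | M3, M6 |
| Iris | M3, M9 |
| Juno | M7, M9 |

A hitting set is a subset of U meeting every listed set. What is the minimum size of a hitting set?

4

The 4 elements {M1, M2, M3, M9} hit every group.
The groups Echo, Flint, Harbor, Juno are pairwise disjoint, so any hitting set needs a separate element for each — at least 4. Hence 4 is optimal.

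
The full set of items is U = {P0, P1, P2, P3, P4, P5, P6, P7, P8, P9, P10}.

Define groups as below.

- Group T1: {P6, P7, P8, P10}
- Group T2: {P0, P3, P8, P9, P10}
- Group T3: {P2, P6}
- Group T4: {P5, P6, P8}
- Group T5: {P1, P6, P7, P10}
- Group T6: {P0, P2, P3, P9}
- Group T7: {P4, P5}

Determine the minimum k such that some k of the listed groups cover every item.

4

Take {T4, T5, T6, T7}. Their union is {P0, P1, P2, P3, P4, P5, P6, P7, P8, P9, P10}, which is all 11 items.
No 3 of the 7 groups cover everything (all 35 combinations miss at least one item), so 4 is optimal.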